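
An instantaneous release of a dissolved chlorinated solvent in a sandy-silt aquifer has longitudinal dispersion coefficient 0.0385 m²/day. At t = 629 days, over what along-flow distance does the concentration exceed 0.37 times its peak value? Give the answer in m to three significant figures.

19.6 m

The plume is Gaussian with σ = √(2Dt) = √(2 × 0.0385 × 629) = 6.959 m.
C/C_peak = exp(−Δx²/(2σ²)) = 0.37 ⇒ Δx = σ·√(−2 ln 0.37) = 6.959 × 1.410 = 9.812 m.
Width = 2Δx = 19.6 m.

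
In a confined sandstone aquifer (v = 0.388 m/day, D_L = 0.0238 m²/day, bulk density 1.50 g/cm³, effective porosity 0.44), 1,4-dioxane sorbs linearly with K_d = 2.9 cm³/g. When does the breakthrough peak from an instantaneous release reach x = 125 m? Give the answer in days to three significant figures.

Retardation factor R = 1 + ρ_b·K_d/n = 1 + 1.50 × 2.9/0.44 = 10.89.
Sorption retards both mechanisms: v_R = v/R = 0.03563 m/day, D_R = D/R = 0.002185 m²/day.
Peak time from v_R²t² + 2D_R t − x² = 0: t = (√(D_R² + v_R²x²) − D_R)/v_R².
√(D_R² + v_R²x²) = √(0.002185² + 0.03563² × 125²) = 4.454; v_R² = 0.001269.
t = (4.454 − 0.002185)/0.001269 = 3510 days.

3510 days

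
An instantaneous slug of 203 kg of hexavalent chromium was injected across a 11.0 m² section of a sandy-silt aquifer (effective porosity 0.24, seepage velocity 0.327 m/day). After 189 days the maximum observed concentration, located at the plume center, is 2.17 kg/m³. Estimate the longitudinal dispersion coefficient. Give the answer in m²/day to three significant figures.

At the plume center C_max = M/(n_e·A·√(4πDt)), so D = M²/(4πt·(n_e·A·C_max)²).
n_e·A·C_max = 0.24 × 11.0 × 2.17 = 5.729 kg/m.
D = 203²/(4π × 189 × 5.729²) = 0.529 m²/day.

0.529 m²/day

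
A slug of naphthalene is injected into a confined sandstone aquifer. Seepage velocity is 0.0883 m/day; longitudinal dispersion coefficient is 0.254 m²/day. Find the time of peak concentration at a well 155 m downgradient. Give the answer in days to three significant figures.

1720 days

For the 1D instantaneous-source solution, setting ∂C/∂t = 0 at fixed x gives v²t² + 2Dt − x² = 0, so t = (√(D² + v²x²) − D)/v².
√(D² + v²x²) = √(0.254² + 0.0883² × 155²) = 13.69; v² = 0.00779689.
t = (13.69 − 0.254)/0.00779689 = 1720 days (vs. the pure-advection estimate x/v = 1760 d).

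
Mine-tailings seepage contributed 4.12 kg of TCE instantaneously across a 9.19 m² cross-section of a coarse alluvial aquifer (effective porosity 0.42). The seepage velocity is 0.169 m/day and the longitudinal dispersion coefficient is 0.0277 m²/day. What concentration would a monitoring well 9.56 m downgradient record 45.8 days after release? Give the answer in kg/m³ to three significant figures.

For an instantaneous plane source, C(x,t) = M/(n_e·A·√(4πDt)) · exp(−(x−vt)²/(4Dt)), with n_e·A the pore (flow) area.
Plume center vt = 0.169 × 45.8 = 7.7402 m, so the well at 9.56 m is 1.8198 m downgradient of the peak.
√(4πDt) = 3.993 m, giving peak height M/(n_e·A·√(4πDt)) = 4.12/(0.42 × 9.19 × 3.993) = 0.2673 kg/m³.
(x−vt)²/(4Dt) = (1.8198)²/(4 × 0.0277 × 45.8) = 0.6526; exp(−0.6526) = 0.5207.
C = 0.2673 × 0.5207 = 0.139 kg/m³.

0.139 kg/m³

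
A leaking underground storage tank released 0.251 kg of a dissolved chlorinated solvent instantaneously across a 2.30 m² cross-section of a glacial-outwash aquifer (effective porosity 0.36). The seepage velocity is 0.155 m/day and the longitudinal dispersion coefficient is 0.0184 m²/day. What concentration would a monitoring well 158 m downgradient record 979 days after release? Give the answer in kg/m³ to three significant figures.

For an instantaneous plane source, C(x,t) = M/(n_e·A·√(4πDt)) · exp(−(x−vt)²/(4Dt)), with n_e·A the pore (flow) area.
Plume center vt = 0.155 × 979 = 151.745 m, so the well at 158 m is 6.255 m downgradient of the peak.
√(4πDt) = 15.05 m, giving peak height M/(n_e·A·√(4πDt)) = 0.251/(0.36 × 2.30 × 15.05) = 0.02014 kg/m³.
(x−vt)²/(4Dt) = (6.255)²/(4 × 0.0184 × 979) = 0.5430; exp(−0.5430) = 0.5810.
C = 0.02014 × 0.5810 = 0.0117 kg/m³.

0.0117 kg/m³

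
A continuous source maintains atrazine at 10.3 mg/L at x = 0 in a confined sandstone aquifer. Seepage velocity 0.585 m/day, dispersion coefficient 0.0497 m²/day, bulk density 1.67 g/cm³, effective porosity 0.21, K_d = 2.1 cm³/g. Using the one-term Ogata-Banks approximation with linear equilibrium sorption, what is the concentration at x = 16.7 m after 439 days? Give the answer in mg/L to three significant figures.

0.839 mg/L

Retardation factor R = 1 + ρ_b·K_d/n = 1 + 1.67 × 2.1/0.21 = 17.70.
Sorption retards both mechanisms: v_R = v/R = 0.03305 m/day, D_R = D/R = 0.002808 m²/day.
v_R·t = 0.03305 × 439 = 14.50895 m; 2√(D_R t) = 2.221 m; argument = (16.7 − 14.50895)/2.221 = 0.9865.
C = C₀ × ½·erfc(0.9865) = 10.3 × 0.08149 = 0.839 mg/L.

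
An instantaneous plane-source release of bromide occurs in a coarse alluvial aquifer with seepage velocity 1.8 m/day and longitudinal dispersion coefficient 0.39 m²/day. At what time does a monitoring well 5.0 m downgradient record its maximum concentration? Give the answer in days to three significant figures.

For the 1D instantaneous-source solution, setting ∂C/∂t = 0 at fixed x gives v²t² + 2Dt − x² = 0, so t = (√(D² + v²x²) − D)/v².
√(D² + v²x²) = √(0.39² + 1.8² × 5.0²) = 9.008; v² = 3.24.
t = (9.008 − 0.39)/3.24 = 2.66 days (vs. the pure-advection estimate x/v = 2.78 d).

2.66 days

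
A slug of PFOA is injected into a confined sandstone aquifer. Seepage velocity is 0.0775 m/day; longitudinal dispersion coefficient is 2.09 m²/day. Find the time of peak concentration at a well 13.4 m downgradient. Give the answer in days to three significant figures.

For the 1D instantaneous-source solution, setting ∂C/∂t = 0 at fixed x gives v²t² + 2Dt − x² = 0, so t = (√(D² + v²x²) − D)/v².
√(D² + v²x²) = √(2.09² + 0.0775² × 13.4²) = 2.334; v² = 0.00600625.
t = (2.334 − 2.09)/0.00600625 = 40.6 days (vs. the pure-advection estimate x/v = 173 d).

40.6 days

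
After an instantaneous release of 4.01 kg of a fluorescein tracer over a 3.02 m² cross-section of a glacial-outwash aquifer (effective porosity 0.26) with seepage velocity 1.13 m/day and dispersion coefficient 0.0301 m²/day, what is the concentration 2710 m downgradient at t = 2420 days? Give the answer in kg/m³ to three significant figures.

For an instantaneous plane source, C(x,t) = M/(n_e·A·√(4πDt)) · exp(−(x−vt)²/(4Dt)), with n_e·A the pore (flow) area.
Plume center vt = 1.13 × 2420 = 2734.6 m, so the well at 2710 m is 24.6 m upgradient of the peak.
√(4πDt) = 30.25 m, giving peak height M/(n_e·A·√(4πDt)) = 4.01/(0.26 × 3.02 × 30.25) = 0.1688 kg/m³.
(x−vt)²/(4Dt) = (-24.6)²/(4 × 0.0301 × 2420) = 2.077; exp(−2.077) = 0.1253.
C = 0.1688 × 0.1253 = 0.0212 kg/m³.

0.0212 kg/m³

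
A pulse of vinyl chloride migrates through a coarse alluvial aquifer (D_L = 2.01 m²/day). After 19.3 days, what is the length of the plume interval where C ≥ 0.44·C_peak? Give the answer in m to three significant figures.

The plume is Gaussian with σ = √(2Dt) = √(2 × 2.01 × 19.3) = 8.808 m.
C/C_peak = exp(−Δx²/(2σ²)) = 0.44 ⇒ Δx = σ·√(−2 ln 0.44) = 8.808 × 1.281 = 11.28 m.
Width = 2Δx = 22.6 m.

22.6 m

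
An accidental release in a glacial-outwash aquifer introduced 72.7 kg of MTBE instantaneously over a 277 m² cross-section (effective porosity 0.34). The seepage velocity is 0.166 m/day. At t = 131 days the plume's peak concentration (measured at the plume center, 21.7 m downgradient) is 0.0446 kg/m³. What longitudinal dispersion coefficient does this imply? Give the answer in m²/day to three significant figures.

At the plume center C_max = M/(n_e·A·√(4πDt)), so D = M²/(4πt·(n_e·A·C_max)²).
n_e·A·C_max = 0.34 × 277 × 0.0446 = 4.200 kg/m.
D = 72.7²/(4π × 131 × 4.200²) = 0.182 m²/day.

0.182 m²/day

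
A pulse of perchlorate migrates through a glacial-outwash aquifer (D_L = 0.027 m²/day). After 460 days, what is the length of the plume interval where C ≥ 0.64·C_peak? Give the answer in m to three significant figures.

The plume is Gaussian with σ = √(2Dt) = √(2 × 0.027 × 460) = 4.984 m.
C/C_peak = exp(−Δx²/(2σ²)) = 0.64 ⇒ Δx = σ·√(−2 ln 0.64) = 4.984 × 0.9448 = 4.709 m.
Width = 2Δx = 9.42 m.

9.42 m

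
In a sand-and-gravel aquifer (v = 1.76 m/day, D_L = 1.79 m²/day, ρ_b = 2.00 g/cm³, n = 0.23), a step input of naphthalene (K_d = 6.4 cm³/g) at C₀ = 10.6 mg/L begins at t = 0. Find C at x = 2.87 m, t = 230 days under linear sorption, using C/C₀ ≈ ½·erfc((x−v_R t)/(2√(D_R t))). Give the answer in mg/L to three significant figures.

9.21 mg/L

Retardation factor R = 1 + ρ_b·K_d/n = 1 + 2.00 × 6.4/0.23 = 56.65.
Sorption retards both mechanisms: v_R = v/R = 0.03107 m/day, D_R = D/R = 0.03160 m²/day.
v_R·t = 0.03107 × 230 = 7.1461 m; 2√(D_R t) = 5.392 m; argument = (2.87 − 7.1461)/5.392 = -0.7930.
C = C₀ × ½·erfc(-0.7930) = 10.6 × 0.8690 = 9.21 mg/L.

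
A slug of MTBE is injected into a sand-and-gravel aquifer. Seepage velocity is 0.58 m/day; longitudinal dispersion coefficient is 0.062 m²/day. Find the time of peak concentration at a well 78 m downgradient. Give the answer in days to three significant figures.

134 days

For the 1D instantaneous-source solution, setting ∂C/∂t = 0 at fixed x gives v²t² + 2Dt − x² = 0, so t = (√(D² + v²x²) − D)/v².
√(D² + v²x²) = √(0.062² + 0.58² × 78²) = 45.24; v² = 0.3364.
t = (45.24 − 0.062)/0.3364 = 134 days (vs. the pure-advection estimate x/v = 134 d).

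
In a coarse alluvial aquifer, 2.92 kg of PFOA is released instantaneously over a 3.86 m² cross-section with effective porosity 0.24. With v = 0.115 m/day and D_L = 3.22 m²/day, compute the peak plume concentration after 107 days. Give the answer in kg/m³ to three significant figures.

The peak of an instantaneous 1D plume sits at x = vt; there the Gaussian factor is 1 and C_max = M/(n_e·A·√(4πDt)), where n_e·A is the pore area the mass is dissolved in.
√(4πDt) = √(4π × 3.22 × 107) = 65.80 m, so C_max = 2.92/(0.24 × 3.86 × 65.80) = 0.0479 kg/m³.

0.0479 kg/m³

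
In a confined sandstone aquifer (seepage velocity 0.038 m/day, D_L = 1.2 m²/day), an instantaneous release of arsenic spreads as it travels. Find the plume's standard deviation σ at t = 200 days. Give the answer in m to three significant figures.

21.9 m

Dispersive spreading gives a Gaussian with σ² = 2Dt; advection only shifts the center.
σ = √(2 × 1.2 × 200) = 21.9 m.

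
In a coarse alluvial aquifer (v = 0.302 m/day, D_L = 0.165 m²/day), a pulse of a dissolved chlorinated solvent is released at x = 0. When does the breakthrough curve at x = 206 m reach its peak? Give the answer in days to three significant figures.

For the 1D instantaneous-source solution, setting ∂C/∂t = 0 at fixed x gives v²t² + 2Dt − x² = 0, so t = (√(D² + v²x²) − D)/v².
√(D² + v²x²) = √(0.165² + 0.302² × 206²) = 62.21; v² = 0.091204.
t = (62.21 − 0.165)/0.091204 = 680 days (vs. the pure-advection estimate x/v = 682 d).

680 days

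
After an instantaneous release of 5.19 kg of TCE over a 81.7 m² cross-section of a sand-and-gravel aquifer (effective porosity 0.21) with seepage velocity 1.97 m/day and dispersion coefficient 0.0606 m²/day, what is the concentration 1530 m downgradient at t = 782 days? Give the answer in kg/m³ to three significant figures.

0.00690 kg/m³

For an instantaneous plane source, C(x,t) = M/(n_e·A·√(4πDt)) · exp(−(x−vt)²/(4Dt)), with n_e·A the pore (flow) area.
Plume center vt = 1.97 × 782 = 1540.54 m, so the well at 1530 m is 10.54 m upgradient of the peak.
√(4πDt) = 24.40 m, giving peak height M/(n_e·A·√(4πDt)) = 5.19/(0.21 × 81.7 × 24.40) = 0.01240 kg/m³.
(x−vt)²/(4Dt) = (-10.54)²/(4 × 0.0606 × 782) = 0.5861; exp(−0.5861) = 0.5565.
C = 0.01240 × 0.5565 = 0.00690 kg/m³.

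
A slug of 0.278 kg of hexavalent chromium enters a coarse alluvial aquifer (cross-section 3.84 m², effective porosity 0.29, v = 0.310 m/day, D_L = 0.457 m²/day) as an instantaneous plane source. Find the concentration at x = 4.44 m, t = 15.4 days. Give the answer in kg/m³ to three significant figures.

0.0264 kg/m³

For an instantaneous plane source, C(x,t) = M/(n_e·A·√(4πDt)) · exp(−(x−vt)²/(4Dt)), with n_e·A the pore (flow) area.
Plume center vt = 0.310 × 15.4 = 4.774 m, so the well at 4.44 m is 0.334 m upgradient of the peak.
√(4πDt) = 9.404 m, giving peak height M/(n_e·A·√(4πDt)) = 0.278/(0.29 × 3.84 × 9.404) = 0.02655 kg/m³.
(x−vt)²/(4Dt) = (-0.334)²/(4 × 0.457 × 15.4) = 0.003963; exp(−0.003963) = 0.9960.
C = 0.02655 × 0.9960 = 0.0264 kg/m³.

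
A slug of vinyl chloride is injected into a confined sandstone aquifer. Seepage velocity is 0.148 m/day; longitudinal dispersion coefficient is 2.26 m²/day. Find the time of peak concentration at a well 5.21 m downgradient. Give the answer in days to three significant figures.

For the 1D instantaneous-source solution, setting ∂C/∂t = 0 at fixed x gives v²t² + 2Dt − x² = 0, so t = (√(D² + v²x²) − D)/v².
√(D² + v²x²) = √(2.26² + 0.148² × 5.21²) = 2.388; v² = 0.021904.
t = (2.388 − 2.26)/0.021904 = 5.84 days (vs. the pure-advection estimate x/v = 35.2 d).

5.84 days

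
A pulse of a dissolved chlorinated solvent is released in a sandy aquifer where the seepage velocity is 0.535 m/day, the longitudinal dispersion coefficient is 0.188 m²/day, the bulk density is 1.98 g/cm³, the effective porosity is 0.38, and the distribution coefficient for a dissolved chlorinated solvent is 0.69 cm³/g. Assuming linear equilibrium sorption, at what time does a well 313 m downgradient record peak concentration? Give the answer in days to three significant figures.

2690 days

Retardation factor R = 1 + ρ_b·K_d/n = 1 + 1.98 × 0.69/0.38 = 4.595.
Sorption retards both mechanisms: v_R = v/R = 0.1164 m/day, D_R = D/R = 0.04091 m²/day.
Peak time from v_R²t² + 2D_R t − x² = 0: t = (√(D_R² + v_R²x²) − D_R)/v_R².
√(D_R² + v_R²x²) = √(0.04091² + 0.1164² × 313²) = 36.43; v_R² = 0.01355.
t = (36.43 − 0.04091)/0.01355 = 2690 days.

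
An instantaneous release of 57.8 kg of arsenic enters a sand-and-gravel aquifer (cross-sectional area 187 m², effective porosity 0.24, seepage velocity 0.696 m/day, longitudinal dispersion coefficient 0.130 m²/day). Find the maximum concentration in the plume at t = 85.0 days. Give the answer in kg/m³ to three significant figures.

The peak of an instantaneous 1D plume sits at x = vt; there the Gaussian factor is 1 and C_max = M/(n_e·A·√(4πDt)), where n_e·A is the pore area the mass is dissolved in.
√(4πDt) = √(4π × 0.130 × 85.0) = 11.78 m, so C_max = 57.8/(0.24 × 187 × 11.78) = 0.109 kg/m³.

0.109 kg/m³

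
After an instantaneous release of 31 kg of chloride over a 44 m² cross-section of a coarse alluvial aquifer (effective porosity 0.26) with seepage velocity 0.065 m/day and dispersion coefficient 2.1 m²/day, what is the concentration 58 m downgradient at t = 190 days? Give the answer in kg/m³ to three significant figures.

For an instantaneous plane source, C(x,t) = M/(n_e·A·√(4πDt)) · exp(−(x−vt)²/(4Dt)), with n_e·A the pore (flow) area.
Plume center vt = 0.065 × 190 = 12.35 m, so the well at 58 m is 45.65 m downgradient of the peak.
√(4πDt) = 70.81 m, giving peak height M/(n_e·A·√(4πDt)) = 31/(0.26 × 44 × 70.81) = 0.03827 kg/m³.
(x−vt)²/(4Dt) = (45.65)²/(4 × 2.1 × 190) = 1.306; exp(−1.306) = 0.2709.
C = 0.03827 × 0.2709 = 0.0104 kg/m³.

0.0104 kg/m³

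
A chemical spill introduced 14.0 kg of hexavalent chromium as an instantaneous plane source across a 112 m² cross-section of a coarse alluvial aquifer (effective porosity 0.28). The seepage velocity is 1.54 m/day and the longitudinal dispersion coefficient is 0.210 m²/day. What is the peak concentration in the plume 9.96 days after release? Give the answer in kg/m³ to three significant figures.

The peak of an instantaneous 1D plume sits at x = vt; there the Gaussian factor is 1 and C_max = M/(n_e·A·√(4πDt)), where n_e·A is the pore area the mass is dissolved in.
√(4πDt) = √(4π × 0.210 × 9.96) = 5.127 m, so C_max = 14.0/(0.28 × 112 × 5.127) = 0.0871 kg/m³.

0.0871 kg/m³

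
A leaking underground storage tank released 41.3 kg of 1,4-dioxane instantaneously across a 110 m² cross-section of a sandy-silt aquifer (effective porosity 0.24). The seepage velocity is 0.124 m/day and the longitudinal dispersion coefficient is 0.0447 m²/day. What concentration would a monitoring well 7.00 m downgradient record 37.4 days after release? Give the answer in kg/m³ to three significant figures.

For an instantaneous plane source, C(x,t) = M/(n_e·A·√(4πDt)) · exp(−(x−vt)²/(4Dt)), with n_e·A the pore (flow) area.
Plume center vt = 0.124 × 37.4 = 4.6376 m, so the well at 7.00 m is 2.3624 m downgradient of the peak.
√(4πDt) = 4.583 m, giving peak height M/(n_e·A·√(4πDt)) = 41.3/(0.24 × 110 × 4.583) = 0.3413 kg/m³.
(x−vt)²/(4Dt) = (2.3624)²/(4 × 0.0447 × 37.4) = 0.8346; exp(−0.8346) = 0.4340.
C = 0.3413 × 0.4340 = 0.148 kg/m³.

0.148 kg/m³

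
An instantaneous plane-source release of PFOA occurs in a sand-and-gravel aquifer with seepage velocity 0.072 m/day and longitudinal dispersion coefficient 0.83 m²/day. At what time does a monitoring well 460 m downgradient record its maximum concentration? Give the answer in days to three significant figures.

For the 1D instantaneous-source solution, setting ∂C/∂t = 0 at fixed x gives v²t² + 2Dt − x² = 0, so t = (√(D² + v²x²) − D)/v².
√(D² + v²x²) = √(0.83² + 0.072² × 460²) = 33.13; v² = 0.005184.
t = (33.13 − 0.83)/0.005184 = 6230 days (vs. the pure-advection estimate x/v = 6390 d).

6230 days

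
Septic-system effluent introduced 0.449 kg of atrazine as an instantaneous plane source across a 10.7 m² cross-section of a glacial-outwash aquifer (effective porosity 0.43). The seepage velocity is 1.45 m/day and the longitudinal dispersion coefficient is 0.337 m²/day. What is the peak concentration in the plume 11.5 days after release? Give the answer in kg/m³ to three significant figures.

The peak of an instantaneous 1D plume sits at x = vt; there the Gaussian factor is 1 and C_max = M/(n_e·A·√(4πDt)), where n_e·A is the pore area the mass is dissolved in.
√(4πDt) = √(4π × 0.337 × 11.5) = 6.979 m, so C_max = 0.449/(0.43 × 10.7 × 6.979) = 0.0140 kg/m³.

0.0140 kg/m³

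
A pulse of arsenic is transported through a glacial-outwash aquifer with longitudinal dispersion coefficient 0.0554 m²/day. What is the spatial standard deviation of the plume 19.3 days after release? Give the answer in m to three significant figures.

1.46 m

Dispersive spreading gives a Gaussian with σ² = 2Dt; advection only shifts the center.
σ = √(2 × 0.0554 × 19.3) = 1.46 m.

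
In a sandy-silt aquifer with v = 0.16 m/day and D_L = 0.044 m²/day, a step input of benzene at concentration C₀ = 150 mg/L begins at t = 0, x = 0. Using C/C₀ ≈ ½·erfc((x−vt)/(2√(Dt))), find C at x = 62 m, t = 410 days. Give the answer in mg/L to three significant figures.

109 mg/L

For a continuous step input, C/C₀ ≈ ½·erfc((x−vt)/(2√(Dt))).
vt = 0.16 × 410 = 65.6 m and 2√(Dt) = 2√(0.044 × 410) = 8.495 m.
Argument (x−vt)/(2√(Dt)) = (62 − 65.6)/8.495 = -0.4238; ½·erfc(-0.4238) = 0.7255.
C = 150 × 0.7255 = 109 mg/L.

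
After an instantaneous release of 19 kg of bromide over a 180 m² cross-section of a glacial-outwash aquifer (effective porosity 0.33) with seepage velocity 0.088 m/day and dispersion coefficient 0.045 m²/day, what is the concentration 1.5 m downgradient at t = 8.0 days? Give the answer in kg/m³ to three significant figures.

0.0969 kg/m³

For an instantaneous plane source, C(x,t) = M/(n_e·A·√(4πDt)) · exp(−(x−vt)²/(4Dt)), with n_e·A the pore (flow) area.
Plume center vt = 0.088 × 8.0 = 0.704 m, so the well at 1.5 m is 0.796 m downgradient of the peak.
√(4πDt) = 2.127 m, giving peak height M/(n_e·A·√(4πDt)) = 19/(0.33 × 180 × 2.127) = 0.1504 kg/m³.
(x−vt)²/(4Dt) = (0.796)²/(4 × 0.045 × 8.0) = 0.4400; exp(−0.4400) = 0.6440.
C = 0.1504 × 0.6440 = 0.0969 kg/m³.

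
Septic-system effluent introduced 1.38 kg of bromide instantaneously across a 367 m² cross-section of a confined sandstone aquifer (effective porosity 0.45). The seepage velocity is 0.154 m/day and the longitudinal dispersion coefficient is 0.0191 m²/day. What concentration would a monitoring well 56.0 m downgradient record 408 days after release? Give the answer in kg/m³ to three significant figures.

For an instantaneous plane source, C(x,t) = M/(n_e·A·√(4πDt)) · exp(−(x−vt)²/(4Dt)), with n_e·A the pore (flow) area.
Plume center vt = 0.154 × 408 = 62.832 m, so the well at 56.0 m is 6.832 m upgradient of the peak.
√(4πDt) = 9.896 m, giving peak height M/(n_e·A·√(4πDt)) = 1.38/(0.45 × 367 × 9.896) = 0.0008444 kg/m³.
(x−vt)²/(4Dt) = (-6.832)²/(4 × 0.0191 × 408) = 1.497; exp(−1.497) = 0.2238.
C = 0.0008444 × 0.2238 = 0.000189 kg/m³.

0.000189 kg/m³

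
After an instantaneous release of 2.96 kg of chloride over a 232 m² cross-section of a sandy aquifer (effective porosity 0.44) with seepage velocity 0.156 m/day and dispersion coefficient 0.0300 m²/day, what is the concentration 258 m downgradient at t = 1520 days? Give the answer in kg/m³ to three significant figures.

0.000111 kg/m³

For an instantaneous plane source, C(x,t) = M/(n_e·A·√(4πDt)) · exp(−(x−vt)²/(4Dt)), with n_e·A the pore (flow) area.
Plume center vt = 0.156 × 1520 = 237.12 m, so the well at 258 m is 20.88 m downgradient of the peak.
√(4πDt) = 23.94 m, giving peak height M/(n_e·A·√(4πDt)) = 2.96/(0.44 × 232 × 23.94) = 0.001211 kg/m³.
(x−vt)²/(4Dt) = (20.88)²/(4 × 0.0300 × 1520) = 2.390; exp(−2.390) = 0.09163.
C = 0.001211 × 0.09163 = 0.000111 kg/m³.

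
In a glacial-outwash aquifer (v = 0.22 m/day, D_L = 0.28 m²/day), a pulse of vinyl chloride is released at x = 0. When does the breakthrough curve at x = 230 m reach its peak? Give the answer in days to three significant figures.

1040 days

For the 1D instantaneous-source solution, setting ∂C/∂t = 0 at fixed x gives v²t² + 2Dt − x² = 0, so t = (√(D² + v²x²) − D)/v².
√(D² + v²x²) = √(0.28² + 0.22² × 230²) = 50.60; v² = 0.0484.
t = (50.60 − 0.28)/0.0484 = 1040 days (vs. the pure-advection estimate x/v = 1050 d).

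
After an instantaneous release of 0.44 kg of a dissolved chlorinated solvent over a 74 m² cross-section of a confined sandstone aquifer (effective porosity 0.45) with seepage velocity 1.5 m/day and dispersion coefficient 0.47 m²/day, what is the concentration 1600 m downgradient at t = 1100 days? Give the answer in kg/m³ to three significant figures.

For an instantaneous plane source, C(x,t) = M/(n_e·A·√(4πDt)) · exp(−(x−vt)²/(4Dt)), with n_e·A the pore (flow) area.
Plume center vt = 1.5 × 1100 = 1650 m, so the well at 1600 m is 50 m upgradient of the peak.
√(4πDt) = 80.60 m, giving peak height M/(n_e·A·√(4πDt)) = 0.44/(0.45 × 74 × 80.60) = 0.0001639 kg/m³.
(x−vt)²/(4Dt) = (-50)²/(4 × 0.47 × 1100) = 1.209; exp(−1.209) = 0.2985.
C = 0.0001639 × 0.2985 = 4.89e-05 kg/m³.

4.89e-05 kg/m³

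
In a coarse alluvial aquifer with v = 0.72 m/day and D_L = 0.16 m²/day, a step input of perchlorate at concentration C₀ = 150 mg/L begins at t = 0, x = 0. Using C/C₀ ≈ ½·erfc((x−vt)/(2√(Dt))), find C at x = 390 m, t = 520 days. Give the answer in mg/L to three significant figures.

For a continuous step input, C/C₀ ≈ ½·erfc((x−vt)/(2√(Dt))).
vt = 0.72 × 520 = 374.4 m and 2√(Dt) = 2√(0.16 × 520) = 18.24 m.
Argument (x−vt)/(2√(Dt)) = (390 − 374.4)/18.24 = 0.8553; ½·erfc(0.8553) = 0.1132.
C = 150 × 0.1132 = 17.0 mg/L.

17.0 mg/L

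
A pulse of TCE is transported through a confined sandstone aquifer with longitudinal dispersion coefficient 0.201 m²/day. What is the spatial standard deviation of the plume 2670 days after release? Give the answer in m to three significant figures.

Dispersive spreading gives a Gaussian with σ² = 2Dt; advection only shifts the center.
σ = √(2 × 0.201 × 2670) = 32.8 m.

32.8 m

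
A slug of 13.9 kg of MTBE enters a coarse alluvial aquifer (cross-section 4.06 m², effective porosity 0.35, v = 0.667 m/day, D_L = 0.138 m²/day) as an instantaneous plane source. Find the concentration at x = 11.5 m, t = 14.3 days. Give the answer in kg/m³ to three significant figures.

For an instantaneous plane source, C(x,t) = M/(n_e·A·√(4πDt)) · exp(−(x−vt)²/(4Dt)), with n_e·A the pore (flow) area.
Plume center vt = 0.667 × 14.3 = 9.5381 m, so the well at 11.5 m is 1.9619 m downgradient of the peak.
√(4πDt) = 4.980 m, giving peak height M/(n_e·A·√(4πDt)) = 13.9/(0.35 × 4.06 × 4.980) = 1.964 kg/m³.
(x−vt)²/(4Dt) = (1.9619)²/(4 × 0.138 × 14.3) = 0.4876; exp(−0.4876) = 0.6141.
C = 1.964 × 0.6141 = 1.21 kg/m³.

1.21 kg/m³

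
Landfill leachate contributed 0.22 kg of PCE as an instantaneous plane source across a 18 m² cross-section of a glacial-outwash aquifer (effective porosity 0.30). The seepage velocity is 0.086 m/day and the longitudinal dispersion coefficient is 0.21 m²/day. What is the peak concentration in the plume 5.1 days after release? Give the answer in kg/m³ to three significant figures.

The peak of an instantaneous 1D plume sits at x = vt; there the Gaussian factor is 1 and C_max = M/(n_e·A·√(4πDt)), where n_e·A is the pore area the mass is dissolved in.
√(4πDt) = √(4π × 0.21 × 5.1) = 3.669 m, so C_max = 0.22/(0.30 × 18 × 3.669) = 0.0111 kg/m³.

0.0111 kg/m³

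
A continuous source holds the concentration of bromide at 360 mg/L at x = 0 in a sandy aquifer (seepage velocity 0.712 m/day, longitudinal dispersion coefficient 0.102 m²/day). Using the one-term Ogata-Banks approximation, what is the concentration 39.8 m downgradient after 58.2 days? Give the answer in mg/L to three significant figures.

For a continuous step input, C/C₀ ≈ ½·erfc((x−vt)/(2√(Dt))).
vt = 0.712 × 58.2 = 41.4384 m and 2√(Dt) = 2√(0.102 × 58.2) = 4.873 m.
Argument (x−vt)/(2√(Dt)) = (39.8 − 41.4384)/4.873 = -0.3362; ½·erfc(-0.3362) = 0.6828.
C = 360 × 0.6828 = 246 mg/L.

246 mg/L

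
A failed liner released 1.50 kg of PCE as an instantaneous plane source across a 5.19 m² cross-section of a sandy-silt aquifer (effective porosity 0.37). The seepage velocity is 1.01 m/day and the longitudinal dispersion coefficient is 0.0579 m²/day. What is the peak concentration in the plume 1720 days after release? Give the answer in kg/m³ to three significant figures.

0.0221 kg/m³

The peak of an instantaneous 1D plume sits at x = vt; there the Gaussian factor is 1 and C_max = M/(n_e·A·√(4πDt)), where n_e·A is the pore area the mass is dissolved in.
√(4πDt) = √(4π × 0.0579 × 1720) = 35.38 m, so C_max = 1.50/(0.37 × 5.19 × 35.38) = 0.0221 kg/m³.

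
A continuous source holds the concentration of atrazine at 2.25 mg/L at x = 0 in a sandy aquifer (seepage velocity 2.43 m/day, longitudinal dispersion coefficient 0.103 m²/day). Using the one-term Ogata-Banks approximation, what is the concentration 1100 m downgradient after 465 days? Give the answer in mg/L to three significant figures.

For a continuous step input, C/C₀ ≈ ½·erfc((x−vt)/(2√(Dt))).
vt = 2.43 × 465 = 1129.95 m and 2√(Dt) = 2√(0.103 × 465) = 13.84 m.
Argument (x−vt)/(2√(Dt)) = (1100 − 1129.95)/13.84 = -2.164; ½·erfc(-2.164) = 0.9989.
C = 2.25 × 0.9989 = 2.25 mg/L.

2.25 mg/L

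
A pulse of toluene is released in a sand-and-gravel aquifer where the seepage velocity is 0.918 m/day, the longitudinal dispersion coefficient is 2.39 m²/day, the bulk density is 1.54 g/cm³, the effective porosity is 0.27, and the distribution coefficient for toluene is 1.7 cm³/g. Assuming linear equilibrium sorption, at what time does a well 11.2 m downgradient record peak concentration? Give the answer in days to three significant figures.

Retardation factor R = 1 + ρ_b·K_d/n = 1 + 1.54 × 1.7/0.27 = 10.70.
Sorption retards both mechanisms: v_R = v/R = 0.08579 m/day, D_R = D/R = 0.2234 m²/day.
Peak time from v_R²t² + 2D_R t − x² = 0: t = (√(D_R² + v_R²x²) − D_R)/v_R².
√(D_R² + v_R²x²) = √(0.2234² + 0.08579² × 11.2²) = 0.9865; v_R² = 0.007360.
t = (0.9865 − 0.2234)/0.007360 = 104 days.

104 days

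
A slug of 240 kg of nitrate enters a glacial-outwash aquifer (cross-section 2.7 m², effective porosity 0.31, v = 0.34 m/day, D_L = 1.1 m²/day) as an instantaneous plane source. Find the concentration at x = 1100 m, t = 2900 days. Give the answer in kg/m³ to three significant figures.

0.517 kg/m³

For an instantaneous plane source, C(x,t) = M/(n_e·A·√(4πDt)) · exp(−(x−vt)²/(4Dt)), with n_e·A the pore (flow) area.
Plume center vt = 0.34 × 2900 = 986 m, so the well at 1100 m is 114 m downgradient of the peak.
√(4πDt) = 200.2 m, giving peak height M/(n_e·A·√(4πDt)) = 240/(0.31 × 2.7 × 200.2) = 1.432 kg/m³.
(x−vt)²/(4Dt) = (114)²/(4 × 1.1 × 2900) = 1.018; exp(−1.018) = 0.3613.
C = 1.432 × 0.3613 = 0.517 kg/m³.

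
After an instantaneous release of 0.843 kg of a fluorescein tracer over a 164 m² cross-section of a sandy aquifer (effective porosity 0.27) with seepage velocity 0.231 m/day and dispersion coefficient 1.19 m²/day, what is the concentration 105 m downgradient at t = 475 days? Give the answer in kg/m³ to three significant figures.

For an instantaneous plane source, C(x,t) = M/(n_e·A·√(4πDt)) · exp(−(x−vt)²/(4Dt)), with n_e·A the pore (flow) area.
Plume center vt = 0.231 × 475 = 109.725 m, so the well at 105 m is 4.725 m upgradient of the peak.
√(4πDt) = 84.28 m, giving peak height M/(n_e·A·√(4πDt)) = 0.843/(0.27 × 164 × 84.28) = 0.0002259 kg/m³.
(x−vt)²/(4Dt) = (-4.725)²/(4 × 1.19 × 475) = 0.009874; exp(−0.009874) = 0.9902.
C = 0.0002259 × 0.9902 = 0.000224 kg/m³.

0.000224 kg/m³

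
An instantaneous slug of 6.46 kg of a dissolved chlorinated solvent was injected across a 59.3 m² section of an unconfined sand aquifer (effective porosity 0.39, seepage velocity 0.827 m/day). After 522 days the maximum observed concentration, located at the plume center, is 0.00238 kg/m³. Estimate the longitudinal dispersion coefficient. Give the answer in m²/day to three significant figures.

At the plume center C_max = M/(n_e·A·√(4πDt)), so D = M²/(4πt·(n_e·A·C_max)²).
n_e·A·C_max = 0.39 × 59.3 × 0.00238 = 0.05504 kg/m.
D = 6.46²/(4π × 522 × 0.05504²) = 2.10 m²/day.

2.10 m²/day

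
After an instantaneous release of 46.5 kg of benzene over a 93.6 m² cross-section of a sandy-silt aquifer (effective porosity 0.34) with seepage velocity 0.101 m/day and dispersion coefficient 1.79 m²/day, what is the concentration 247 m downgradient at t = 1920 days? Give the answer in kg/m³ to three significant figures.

0.00573 kg/m³

For an instantaneous plane source, C(x,t) = M/(n_e·A·√(4πDt)) · exp(−(x−vt)²/(4Dt)), with n_e·A the pore (flow) area.
Plume center vt = 0.101 × 1920 = 193.92 m, so the well at 247 m is 53.08 m downgradient of the peak.
√(4πDt) = 207.8 m, giving peak height M/(n_e·A·√(4πDt)) = 46.5/(0.34 × 93.6 × 207.8) = 0.007032 kg/m³.
(x−vt)²/(4Dt) = (53.08)²/(4 × 1.79 × 1920) = 0.2049; exp(−0.2049) = 0.8147.
C = 0.007032 × 0.8147 = 0.00573 kg/m³.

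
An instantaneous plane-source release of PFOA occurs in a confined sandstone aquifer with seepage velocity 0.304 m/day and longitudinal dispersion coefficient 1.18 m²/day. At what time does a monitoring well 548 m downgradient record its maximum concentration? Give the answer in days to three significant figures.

1790 days

For the 1D instantaneous-source solution, setting ∂C/∂t = 0 at fixed x gives v²t² + 2Dt − x² = 0, so t = (√(D² + v²x²) − D)/v².
√(D² + v²x²) = √(1.18² + 0.304² × 548²) = 166.6; v² = 0.092416.
t = (166.6 − 1.18)/0.092416 = 1790 days (vs. the pure-advection estimate x/v = 1800 d).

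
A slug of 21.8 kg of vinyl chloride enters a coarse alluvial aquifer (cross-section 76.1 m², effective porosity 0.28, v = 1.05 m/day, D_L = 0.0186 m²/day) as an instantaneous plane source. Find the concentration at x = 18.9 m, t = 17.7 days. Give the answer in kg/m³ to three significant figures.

For an instantaneous plane source, C(x,t) = M/(n_e·A·√(4πDt)) · exp(−(x−vt)²/(4Dt)), with n_e·A the pore (flow) area.
Plume center vt = 1.05 × 17.7 = 18.585 m, so the well at 18.9 m is 0.315 m downgradient of the peak.
√(4πDt) = 2.034 m, giving peak height M/(n_e·A·√(4πDt)) = 21.8/(0.28 × 76.1 × 2.034) = 0.5030 kg/m³.
(x−vt)²/(4Dt) = (0.315)²/(4 × 0.0186 × 17.7) = 0.07535; exp(−0.07535) = 0.9274.
C = 0.5030 × 0.9274 = 0.466 kg/m³.

0.466 kg/m³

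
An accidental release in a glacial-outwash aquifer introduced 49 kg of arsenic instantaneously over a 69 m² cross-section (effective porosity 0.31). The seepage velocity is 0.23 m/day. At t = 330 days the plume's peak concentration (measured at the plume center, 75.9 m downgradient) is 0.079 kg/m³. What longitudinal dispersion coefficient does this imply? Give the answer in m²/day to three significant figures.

0.203 m²/day

At the plume center C_max = M/(n_e·A·√(4πDt)), so D = M²/(4πt·(n_e·A·C_max)²).
n_e·A·C_max = 0.31 × 69 × 0.079 = 1.690 kg/m.
D = 49²/(4π × 330 × 1.690²) = 0.203 m²/day.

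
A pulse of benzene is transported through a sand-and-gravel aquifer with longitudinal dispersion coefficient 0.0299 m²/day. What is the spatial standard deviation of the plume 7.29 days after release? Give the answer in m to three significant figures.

0.660 m

Dispersive spreading gives a Gaussian with σ² = 2Dt; advection only shifts the center.
σ = √(2 × 0.0299 × 7.29) = 0.660 m.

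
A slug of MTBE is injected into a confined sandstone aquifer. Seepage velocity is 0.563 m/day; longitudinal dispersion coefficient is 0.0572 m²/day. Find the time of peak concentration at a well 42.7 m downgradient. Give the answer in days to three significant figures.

For the 1D instantaneous-source solution, setting ∂C/∂t = 0 at fixed x gives v²t² + 2Dt − x² = 0, so t = (√(D² + v²x²) − D)/v².
√(D² + v²x²) = √(0.0572² + 0.563² × 42.7²) = 24.04; v² = 0.316969.
t = (24.04 − 0.0572)/0.316969 = 75.7 days (vs. the pure-advection estimate x/v = 75.8 d).

75.7 days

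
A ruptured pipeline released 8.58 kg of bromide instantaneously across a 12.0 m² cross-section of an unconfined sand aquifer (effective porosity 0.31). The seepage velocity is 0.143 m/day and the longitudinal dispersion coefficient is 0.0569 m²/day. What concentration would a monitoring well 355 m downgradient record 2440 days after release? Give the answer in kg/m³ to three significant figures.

For an instantaneous plane source, C(x,t) = M/(n_e·A·√(4πDt)) · exp(−(x−vt)²/(4Dt)), with n_e·A the pore (flow) area.
Plume center vt = 0.143 × 2440 = 348.92 m, so the well at 355 m is 6.08 m downgradient of the peak.
√(4πDt) = 41.77 m, giving peak height M/(n_e·A·√(4πDt)) = 8.58/(0.31 × 12.0 × 41.77) = 0.05522 kg/m³.
(x−vt)²/(4Dt) = (6.08)²/(4 × 0.0569 × 2440) = 0.06656; exp(−0.06656) = 0.9356.
C = 0.05522 × 0.9356 = 0.0517 kg/m³.

0.0517 kg/m³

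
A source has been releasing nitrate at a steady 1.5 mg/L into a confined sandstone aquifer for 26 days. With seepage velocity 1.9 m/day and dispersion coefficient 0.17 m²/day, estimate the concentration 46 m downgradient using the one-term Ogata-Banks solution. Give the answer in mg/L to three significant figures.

For a continuous step input, C/C₀ ≈ ½·erfc((x−vt)/(2√(Dt))).
vt = 1.9 × 26 = 49.4 m and 2√(Dt) = 2√(0.17 × 26) = 4.205 m.
Argument (x−vt)/(2√(Dt)) = (46 − 49.4)/4.205 = -0.8086; ½·erfc(-0.8086) = 0.8736.
C = 1.5 × 0.8736 = 1.31 mg/L.

1.31 mg/L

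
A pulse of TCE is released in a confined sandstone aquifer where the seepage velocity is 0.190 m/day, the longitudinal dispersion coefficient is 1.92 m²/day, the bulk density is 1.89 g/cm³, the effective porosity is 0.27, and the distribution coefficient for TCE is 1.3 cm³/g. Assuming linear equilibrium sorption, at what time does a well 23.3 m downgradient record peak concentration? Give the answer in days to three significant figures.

Retardation factor R = 1 + ρ_b·K_d/n = 1 + 1.89 × 1.3/0.27 = 10.10.
Sorption retards both mechanisms: v_R = v/R = 0.01881 m/day, D_R = D/R = 0.1901 m²/day.
Peak time from v_R²t² + 2D_R t − x² = 0: t = (√(D_R² + v_R²x²) − D_R)/v_R².
√(D_R² + v_R²x²) = √(0.1901² + 0.01881² × 23.3²) = 0.4777; v_R² = 0.0003538.
t = (0.4777 − 0.1901)/0.0003538 = 813 days.

813 days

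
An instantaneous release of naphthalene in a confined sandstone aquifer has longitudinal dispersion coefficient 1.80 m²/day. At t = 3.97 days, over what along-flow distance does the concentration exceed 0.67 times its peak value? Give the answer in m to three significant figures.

6.77 m

The plume is Gaussian with σ = √(2Dt) = √(2 × 1.80 × 3.97) = 3.780 m.
C/C_peak = exp(−Δx²/(2σ²)) = 0.67 ⇒ Δx = σ·√(−2 ln 0.67) = 3.780 × 0.8950 = 3.383 m.
Width = 2Δx = 6.77 m.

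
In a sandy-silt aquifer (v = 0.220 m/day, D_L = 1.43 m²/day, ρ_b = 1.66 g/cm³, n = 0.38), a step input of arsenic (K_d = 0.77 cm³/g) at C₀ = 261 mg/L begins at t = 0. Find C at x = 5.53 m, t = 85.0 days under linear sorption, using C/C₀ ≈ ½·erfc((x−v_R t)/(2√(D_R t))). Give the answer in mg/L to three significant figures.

113 mg/L

Retardation factor R = 1 + ρ_b·K_d/n = 1 + 1.66 × 0.77/0.38 = 4.364.
Sorption retards both mechanisms: v_R = v/R = 0.05041 m/day, D_R = D/R = 0.3277 m²/day.
v_R·t = 0.05041 × 85.0 = 4.28485 m; 2√(D_R t) = 10.56 m; argument = (5.53 − 4.28485)/10.56 = 0.1179.
C = C₀ × ½·erfc(0.1179) = 261 × 0.4338 = 113 mg/L.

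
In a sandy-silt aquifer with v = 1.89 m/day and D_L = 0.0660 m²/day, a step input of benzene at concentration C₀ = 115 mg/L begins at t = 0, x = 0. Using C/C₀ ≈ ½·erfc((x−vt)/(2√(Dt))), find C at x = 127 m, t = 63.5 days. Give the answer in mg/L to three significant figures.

0.911 mg/L

For a continuous step input, C/C₀ ≈ ½·erfc((x−vt)/(2√(Dt))).
vt = 1.89 × 63.5 = 120.015 m and 2√(Dt) = 2√(0.0660 × 63.5) = 4.094 m.
Argument (x−vt)/(2√(Dt)) = (127 − 120.015)/4.094 = 1.706; ½·erfc(1.706) = 0.007919.
C = 115 × 0.007919 = 0.911 mg/L.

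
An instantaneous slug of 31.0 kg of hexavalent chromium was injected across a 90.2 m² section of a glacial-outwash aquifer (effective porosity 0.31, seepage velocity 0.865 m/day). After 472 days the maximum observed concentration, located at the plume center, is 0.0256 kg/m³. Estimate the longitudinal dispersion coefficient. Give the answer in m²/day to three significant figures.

0.316 m²/day

At the plume center C_max = M/(n_e·A·√(4πDt)), so D = M²/(4πt·(n_e·A·C_max)²).
n_e·A·C_max = 0.31 × 90.2 × 0.0256 = 0.7158 kg/m.
D = 31.0²/(4π × 472 × 0.7158²) = 0.316 m²/day.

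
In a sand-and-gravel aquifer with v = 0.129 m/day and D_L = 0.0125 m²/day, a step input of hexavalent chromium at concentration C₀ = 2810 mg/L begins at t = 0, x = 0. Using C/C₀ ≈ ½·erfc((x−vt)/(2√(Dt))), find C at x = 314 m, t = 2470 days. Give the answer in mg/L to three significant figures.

For a continuous step input, C/C₀ ≈ ½·erfc((x−vt)/(2√(Dt))).
vt = 0.129 × 2470 = 318.63 m and 2√(Dt) = 2√(0.0125 × 2470) = 11.11 m.
Argument (x−vt)/(2√(Dt)) = (314 − 318.63)/11.11 = -0.4167; ½·erfc(-0.4167) = 0.7222.
C = 2810 × 0.7222 = 2030 mg/L.

2030 mg/L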